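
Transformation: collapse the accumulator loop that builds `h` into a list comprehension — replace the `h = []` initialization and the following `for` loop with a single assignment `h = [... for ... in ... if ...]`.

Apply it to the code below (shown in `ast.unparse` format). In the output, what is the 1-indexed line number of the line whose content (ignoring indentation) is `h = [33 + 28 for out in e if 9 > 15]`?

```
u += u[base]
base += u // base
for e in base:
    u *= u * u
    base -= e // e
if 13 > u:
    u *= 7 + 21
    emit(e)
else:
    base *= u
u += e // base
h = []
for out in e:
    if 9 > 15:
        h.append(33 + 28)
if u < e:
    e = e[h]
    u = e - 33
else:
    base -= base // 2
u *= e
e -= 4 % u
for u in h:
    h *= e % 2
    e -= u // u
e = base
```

Transformed code:
u += u[base]
base += u // base
for e in base:
    u *= u * u
    base -= e // e
if 13 > u:
    u *= 7 + 21
    emit(e)
else:
    base *= u
u += e // base
h = [33 + 28 for out in e if 9 > 15]
if u < e:
    e = e[h]
    u = e - 33
else:
    base -= base // 2
u *= e
e -= 4 % u
for u in h:
    h *= e % 2
    e -= u // u
e = base

12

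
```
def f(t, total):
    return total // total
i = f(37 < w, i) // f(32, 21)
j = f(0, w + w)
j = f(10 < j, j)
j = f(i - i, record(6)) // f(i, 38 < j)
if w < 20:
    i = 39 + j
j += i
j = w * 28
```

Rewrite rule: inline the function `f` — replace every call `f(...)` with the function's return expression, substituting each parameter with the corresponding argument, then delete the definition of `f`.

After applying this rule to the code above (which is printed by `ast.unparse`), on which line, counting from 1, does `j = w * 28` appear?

8

Transformed code:
i = i // i // (21 // 21)
j = (w + w) // (w + w)
j = j // j
j = record(6) // record(6) // ((38 < j) // (38 < j))
if w < 20:
    i = 39 + j
j += i
j = w * 28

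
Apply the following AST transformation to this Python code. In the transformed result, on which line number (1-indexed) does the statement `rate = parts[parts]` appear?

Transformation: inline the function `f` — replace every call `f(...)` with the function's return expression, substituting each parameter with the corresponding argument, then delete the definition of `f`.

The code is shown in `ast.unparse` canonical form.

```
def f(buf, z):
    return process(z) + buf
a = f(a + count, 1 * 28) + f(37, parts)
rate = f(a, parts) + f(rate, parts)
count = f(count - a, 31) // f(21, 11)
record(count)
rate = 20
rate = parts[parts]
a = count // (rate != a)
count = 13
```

6

Transformed code:
a = process(1 * 28) + (a + count) + (process(parts) + 37)
rate = process(parts) + a + (process(parts) + rate)
count = (process(31) + (count - a)) // (process(11) + 21)
record(count)
rate = 20
rate = parts[parts]
a = count // (rate != a)
count = 13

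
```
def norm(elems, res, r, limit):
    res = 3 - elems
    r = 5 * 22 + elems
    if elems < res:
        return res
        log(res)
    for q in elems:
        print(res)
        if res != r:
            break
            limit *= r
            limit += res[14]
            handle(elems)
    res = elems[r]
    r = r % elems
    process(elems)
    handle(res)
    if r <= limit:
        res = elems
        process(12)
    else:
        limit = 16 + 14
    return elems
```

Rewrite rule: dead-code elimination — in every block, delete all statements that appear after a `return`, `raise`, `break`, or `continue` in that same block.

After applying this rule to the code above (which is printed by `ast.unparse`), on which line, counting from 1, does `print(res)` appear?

7

Transformed code:
def norm(elems, res, r, limit):
    res = 3 - elems
    r = 5 * 22 + elems
    if elems < res:
        return res
    for q in elems:
        print(res)
        if res != r:
            break
    res = elems[r]
    r = r % elems
    process(elems)
    handle(res)
    if r <= limit:
        res = elems
        process(12)
    else:
        limit = 16 + 14
    return elems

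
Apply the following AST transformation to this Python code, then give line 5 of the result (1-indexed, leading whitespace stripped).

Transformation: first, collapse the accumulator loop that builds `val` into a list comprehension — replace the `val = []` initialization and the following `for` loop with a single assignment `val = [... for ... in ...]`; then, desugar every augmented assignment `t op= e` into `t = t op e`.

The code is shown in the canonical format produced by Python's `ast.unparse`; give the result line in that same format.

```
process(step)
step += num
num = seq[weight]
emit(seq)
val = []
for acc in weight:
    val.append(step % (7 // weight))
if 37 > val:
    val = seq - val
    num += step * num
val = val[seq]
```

val = [step % (7 // weight) for acc in weight]

Transformed code:
process(step)
step = step + num
num = seq[weight]
emit(seq)
val = [step % (7 // weight) for acc in weight]
if 37 > val:
    val = seq - val
    num = num + step * num
val = val[seq]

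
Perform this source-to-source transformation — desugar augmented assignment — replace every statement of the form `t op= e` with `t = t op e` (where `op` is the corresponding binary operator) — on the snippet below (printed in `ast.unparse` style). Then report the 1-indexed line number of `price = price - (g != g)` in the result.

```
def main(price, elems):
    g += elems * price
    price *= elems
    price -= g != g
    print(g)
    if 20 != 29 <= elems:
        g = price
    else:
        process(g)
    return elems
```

4

Transformed code:
def main(price, elems):
    g = g + elems * price
    price = price * elems
    price = price - (g != g)
    print(g)
    if 20 != 29 <= elems:
        g = price
    else:
        process(g)
    return elems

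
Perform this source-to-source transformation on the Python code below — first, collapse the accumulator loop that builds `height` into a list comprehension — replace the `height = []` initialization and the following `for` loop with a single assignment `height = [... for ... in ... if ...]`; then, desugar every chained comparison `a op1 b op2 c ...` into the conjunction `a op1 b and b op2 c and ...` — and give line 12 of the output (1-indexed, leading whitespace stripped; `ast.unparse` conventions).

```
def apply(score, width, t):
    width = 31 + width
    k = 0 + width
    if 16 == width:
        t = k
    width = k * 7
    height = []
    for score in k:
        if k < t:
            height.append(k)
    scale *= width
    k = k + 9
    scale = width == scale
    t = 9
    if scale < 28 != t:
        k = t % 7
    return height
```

Transformed code:
def apply(score, width, t):
    width = 31 + width
    k = 0 + width
    if 16 == width:
        t = k
    width = k * 7
    height = [k for score in k if k < t]
    scale *= width
    k = k + 9
    scale = width == scale
    t = 9
    if scale < 28 and 28 != t:
        k = t % 7
    return height

if scale < 28 and 28 != t:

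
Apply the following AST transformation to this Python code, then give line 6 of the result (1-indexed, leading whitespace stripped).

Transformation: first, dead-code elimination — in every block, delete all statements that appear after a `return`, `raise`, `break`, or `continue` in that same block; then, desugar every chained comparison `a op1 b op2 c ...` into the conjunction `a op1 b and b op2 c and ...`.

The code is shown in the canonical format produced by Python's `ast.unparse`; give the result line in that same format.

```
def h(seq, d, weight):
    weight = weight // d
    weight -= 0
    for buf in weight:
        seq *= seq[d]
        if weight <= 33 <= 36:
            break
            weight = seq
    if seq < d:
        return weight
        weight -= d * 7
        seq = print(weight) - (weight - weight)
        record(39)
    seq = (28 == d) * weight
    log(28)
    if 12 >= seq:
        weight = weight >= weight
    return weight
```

if weight <= 33 and 33 <= 36:

Transformed code:
def h(seq, d, weight):
    weight = weight // d
    weight -= 0
    for buf in weight:
        seq *= seq[d]
        if weight <= 33 and 33 <= 36:
            break
    if seq < d:
        return weight
    seq = (28 == d) * weight
    log(28)
    if 12 >= seq:
        weight = weight >= weight
    return weight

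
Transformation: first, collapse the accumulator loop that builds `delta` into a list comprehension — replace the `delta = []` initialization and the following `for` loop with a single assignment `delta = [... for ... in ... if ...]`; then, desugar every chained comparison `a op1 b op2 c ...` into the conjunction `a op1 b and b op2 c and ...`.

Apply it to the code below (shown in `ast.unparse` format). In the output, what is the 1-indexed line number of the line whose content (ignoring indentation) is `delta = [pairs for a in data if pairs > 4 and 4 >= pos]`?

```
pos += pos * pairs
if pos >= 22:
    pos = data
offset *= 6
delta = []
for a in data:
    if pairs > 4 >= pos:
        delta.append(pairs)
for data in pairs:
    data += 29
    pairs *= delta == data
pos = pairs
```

Transformed code:
pos += pos * pairs
if pos >= 22:
    pos = data
offset *= 6
delta = [pairs for a in data if pairs > 4 and 4 >= pos]
for data in pairs:
    data += 29
    pairs *= delta == data
pos = pairs

5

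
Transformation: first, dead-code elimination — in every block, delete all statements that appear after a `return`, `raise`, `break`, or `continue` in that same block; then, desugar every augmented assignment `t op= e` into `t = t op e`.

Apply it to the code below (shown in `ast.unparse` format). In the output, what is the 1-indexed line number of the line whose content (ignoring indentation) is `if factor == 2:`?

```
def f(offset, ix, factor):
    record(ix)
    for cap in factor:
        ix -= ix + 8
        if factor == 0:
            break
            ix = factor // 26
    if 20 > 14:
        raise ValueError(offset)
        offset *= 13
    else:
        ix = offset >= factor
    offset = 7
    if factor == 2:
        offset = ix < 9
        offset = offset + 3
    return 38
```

Transformed code:
def f(offset, ix, factor):
    record(ix)
    for cap in factor:
        ix = ix - (ix + 8)
        if factor == 0:
            break
    if 20 > 14:
        raise ValueError(offset)
    else:
        ix = offset >= factor
    offset = 7
    if factor == 2:
        offset = ix < 9
        offset = offset + 3
    return 38

12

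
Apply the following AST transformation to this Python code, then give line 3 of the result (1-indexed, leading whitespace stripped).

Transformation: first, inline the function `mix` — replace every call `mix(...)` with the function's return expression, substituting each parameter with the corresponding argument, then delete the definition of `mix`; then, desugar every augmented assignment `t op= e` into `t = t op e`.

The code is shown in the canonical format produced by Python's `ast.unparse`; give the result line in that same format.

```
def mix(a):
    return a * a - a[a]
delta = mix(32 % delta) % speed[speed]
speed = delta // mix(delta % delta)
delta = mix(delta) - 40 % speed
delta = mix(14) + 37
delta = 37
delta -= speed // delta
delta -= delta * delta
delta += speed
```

delta = delta * delta - delta[delta] - 40 % speed

Transformed code:
delta = (32 % delta * (32 % delta) - (32 % delta)[32 % delta]) % speed[speed]
speed = delta // (delta % delta * (delta % delta) - (delta % delta)[delta % delta])
delta = delta * delta - delta[delta] - 40 % speed
delta = 14 * 14 - 14[14] + 37
delta = 37
delta = delta - speed // delta
delta = delta - delta * delta
delta = delta + speed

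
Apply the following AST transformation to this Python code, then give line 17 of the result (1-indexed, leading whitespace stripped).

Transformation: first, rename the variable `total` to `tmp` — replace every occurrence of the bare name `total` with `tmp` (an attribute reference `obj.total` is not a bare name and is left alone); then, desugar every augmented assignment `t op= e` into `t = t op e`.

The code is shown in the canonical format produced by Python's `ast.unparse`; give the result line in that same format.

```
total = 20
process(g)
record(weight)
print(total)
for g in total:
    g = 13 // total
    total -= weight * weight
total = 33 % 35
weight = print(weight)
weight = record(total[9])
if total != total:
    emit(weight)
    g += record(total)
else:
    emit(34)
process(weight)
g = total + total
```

g = tmp + tmp

Transformed code:
tmp = 20
process(g)
record(weight)
print(tmp)
for g in tmp:
    g = 13 // tmp
    tmp = tmp - weight * weight
tmp = 33 % 35
weight = print(weight)
weight = record(tmp[9])
if tmp != tmp:
    emit(weight)
    g = g + record(tmp)
else:
    emit(34)
process(weight)
g = tmp + tmp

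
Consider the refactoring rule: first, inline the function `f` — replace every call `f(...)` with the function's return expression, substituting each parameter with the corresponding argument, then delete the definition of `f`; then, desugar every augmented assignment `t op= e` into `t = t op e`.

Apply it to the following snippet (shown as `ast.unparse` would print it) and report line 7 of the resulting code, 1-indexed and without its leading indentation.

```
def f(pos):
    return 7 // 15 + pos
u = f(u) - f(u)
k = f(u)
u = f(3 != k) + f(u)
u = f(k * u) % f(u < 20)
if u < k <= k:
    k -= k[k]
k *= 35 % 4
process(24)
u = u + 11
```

Transformed code:
u = 7 // 15 + u - (7 // 15 + u)
k = 7 // 15 + u
u = 7 // 15 + (3 != k) + (7 // 15 + u)
u = (7 // 15 + k * u) % (7 // 15 + (u < 20))
if u < k <= k:
    k = k - k[k]
k = k * (35 % 4)
process(24)
u = u + 11

k = k * (35 % 4)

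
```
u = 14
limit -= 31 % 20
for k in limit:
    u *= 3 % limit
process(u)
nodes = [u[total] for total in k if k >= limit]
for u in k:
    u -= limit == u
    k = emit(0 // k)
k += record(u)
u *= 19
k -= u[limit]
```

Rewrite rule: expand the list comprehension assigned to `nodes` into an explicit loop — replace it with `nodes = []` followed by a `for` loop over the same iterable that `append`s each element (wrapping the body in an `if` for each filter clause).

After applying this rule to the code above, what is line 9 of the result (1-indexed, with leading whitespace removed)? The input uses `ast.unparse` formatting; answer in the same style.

Transformed code:
u = 14
limit -= 31 % 20
for k in limit:
    u *= 3 % limit
process(u)
nodes = []
for total in k:
    if k >= limit:
        nodes.append(u[total])
for u in k:
    u -= limit == u
    k = emit(0 // k)
k += record(u)
u *= 19
k -= u[limit]

nodes.append(u[total])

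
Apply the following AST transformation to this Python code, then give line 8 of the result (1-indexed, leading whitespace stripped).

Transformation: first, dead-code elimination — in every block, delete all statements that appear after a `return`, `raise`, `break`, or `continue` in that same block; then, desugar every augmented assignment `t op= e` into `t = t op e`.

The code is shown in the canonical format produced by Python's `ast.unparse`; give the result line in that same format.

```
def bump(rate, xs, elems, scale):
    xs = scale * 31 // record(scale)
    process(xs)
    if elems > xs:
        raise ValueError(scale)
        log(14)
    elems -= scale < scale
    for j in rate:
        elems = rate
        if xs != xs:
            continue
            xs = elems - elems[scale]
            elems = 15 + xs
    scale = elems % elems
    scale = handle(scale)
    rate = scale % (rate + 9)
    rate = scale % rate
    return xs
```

elems = rate

Transformed code:
def bump(rate, xs, elems, scale):
    xs = scale * 31 // record(scale)
    process(xs)
    if elems > xs:
        raise ValueError(scale)
    elems = elems - (scale < scale)
    for j in rate:
        elems = rate
        if xs != xs:
            continue
    scale = elems % elems
    scale = handle(scale)
    rate = scale % (rate + 9)
    rate = scale % rate
    return xs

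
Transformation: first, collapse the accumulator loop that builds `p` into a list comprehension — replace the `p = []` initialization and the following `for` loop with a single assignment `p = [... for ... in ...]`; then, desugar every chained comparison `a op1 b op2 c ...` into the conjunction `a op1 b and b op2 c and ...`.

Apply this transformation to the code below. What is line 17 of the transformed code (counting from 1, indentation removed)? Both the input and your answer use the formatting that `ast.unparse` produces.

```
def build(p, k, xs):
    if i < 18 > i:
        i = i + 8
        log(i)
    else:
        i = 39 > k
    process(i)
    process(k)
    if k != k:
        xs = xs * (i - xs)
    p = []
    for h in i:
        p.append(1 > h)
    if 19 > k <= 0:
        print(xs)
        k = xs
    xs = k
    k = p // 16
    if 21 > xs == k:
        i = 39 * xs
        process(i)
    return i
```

if 21 > xs and xs == k:

Transformed code:
def build(p, k, xs):
    if i < 18 and 18 > i:
        i = i + 8
        log(i)
    else:
        i = 39 > k
    process(i)
    process(k)
    if k != k:
        xs = xs * (i - xs)
    p = [1 > h for h in i]
    if 19 > k and k <= 0:
        print(xs)
        k = xs
    xs = k
    k = p // 16
    if 21 > xs and xs == k:
        i = 39 * xs
        process(i)
    return i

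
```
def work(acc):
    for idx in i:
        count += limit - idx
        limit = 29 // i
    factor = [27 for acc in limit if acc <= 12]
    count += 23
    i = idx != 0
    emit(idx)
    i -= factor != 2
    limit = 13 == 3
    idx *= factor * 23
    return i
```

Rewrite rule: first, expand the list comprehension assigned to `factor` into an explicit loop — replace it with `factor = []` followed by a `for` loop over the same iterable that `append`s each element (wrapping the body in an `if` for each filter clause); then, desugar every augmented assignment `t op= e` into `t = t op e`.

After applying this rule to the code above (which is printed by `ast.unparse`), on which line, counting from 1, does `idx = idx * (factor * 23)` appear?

Transformed code:
def work(acc):
    for idx in i:
        count = count + (limit - idx)
        limit = 29 // i
    factor = []
    for acc in limit:
        if acc <= 12:
            factor.append(27)
    count = count + 23
    i = idx != 0
    emit(idx)
    i = i - (factor != 2)
    limit = 13 == 3
    idx = idx * (factor * 23)
    return i

14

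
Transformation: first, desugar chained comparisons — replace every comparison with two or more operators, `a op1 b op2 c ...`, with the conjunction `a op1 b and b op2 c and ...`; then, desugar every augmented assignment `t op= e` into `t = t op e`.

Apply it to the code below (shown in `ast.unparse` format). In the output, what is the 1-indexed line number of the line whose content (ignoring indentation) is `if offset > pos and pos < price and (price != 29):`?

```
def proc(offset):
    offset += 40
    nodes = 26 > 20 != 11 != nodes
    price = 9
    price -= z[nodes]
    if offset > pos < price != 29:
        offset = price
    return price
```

6

Transformed code:
def proc(offset):
    offset = offset + 40
    nodes = 26 > 20 and 20 != 11 and (11 != nodes)
    price = 9
    price = price - z[nodes]
    if offset > pos and pos < price and (price != 29):
        offset = price
    return price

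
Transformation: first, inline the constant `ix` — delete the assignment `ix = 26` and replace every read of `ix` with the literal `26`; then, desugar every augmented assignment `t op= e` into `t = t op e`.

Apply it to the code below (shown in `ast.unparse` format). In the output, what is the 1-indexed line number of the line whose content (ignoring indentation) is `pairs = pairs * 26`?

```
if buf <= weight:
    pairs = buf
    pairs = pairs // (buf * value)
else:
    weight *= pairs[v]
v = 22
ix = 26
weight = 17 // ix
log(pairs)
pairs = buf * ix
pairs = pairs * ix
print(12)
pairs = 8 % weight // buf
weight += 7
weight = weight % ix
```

10

Transformed code:
if buf <= weight:
    pairs = buf
    pairs = pairs // (buf * value)
else:
    weight = weight * pairs[v]
v = 22
weight = 17 // 26
log(pairs)
pairs = buf * 26
pairs = pairs * 26
print(12)
pairs = 8 % weight // buf
weight = weight + 7
weight = weight % 26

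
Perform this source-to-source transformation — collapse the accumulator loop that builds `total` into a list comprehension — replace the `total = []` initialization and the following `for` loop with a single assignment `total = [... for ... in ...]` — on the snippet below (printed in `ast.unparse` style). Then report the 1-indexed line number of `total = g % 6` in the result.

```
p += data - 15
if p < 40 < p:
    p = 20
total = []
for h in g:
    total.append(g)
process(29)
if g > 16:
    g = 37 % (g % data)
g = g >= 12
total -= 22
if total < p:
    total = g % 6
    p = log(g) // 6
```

11

Transformed code:
p += data - 15
if p < 40 < p:
    p = 20
total = [g for h in g]
process(29)
if g > 16:
    g = 37 % (g % data)
g = g >= 12
total -= 22
if total < p:
    total = g % 6
    p = log(g) // 6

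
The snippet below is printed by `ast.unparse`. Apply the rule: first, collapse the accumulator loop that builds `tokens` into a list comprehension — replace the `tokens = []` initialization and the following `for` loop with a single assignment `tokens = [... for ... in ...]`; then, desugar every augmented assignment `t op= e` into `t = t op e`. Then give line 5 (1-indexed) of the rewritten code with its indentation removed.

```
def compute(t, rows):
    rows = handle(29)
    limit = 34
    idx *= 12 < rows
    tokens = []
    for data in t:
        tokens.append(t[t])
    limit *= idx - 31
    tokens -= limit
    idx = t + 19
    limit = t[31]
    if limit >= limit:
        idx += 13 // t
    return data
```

Transformed code:
def compute(t, rows):
    rows = handle(29)
    limit = 34
    idx = idx * (12 < rows)
    tokens = [t[t] for data in t]
    limit = limit * (idx - 31)
    tokens = tokens - limit
    idx = t + 19
    limit = t[31]
    if limit >= limit:
        idx = idx + 13 // t
    return data

tokens = [t[t] for data in t]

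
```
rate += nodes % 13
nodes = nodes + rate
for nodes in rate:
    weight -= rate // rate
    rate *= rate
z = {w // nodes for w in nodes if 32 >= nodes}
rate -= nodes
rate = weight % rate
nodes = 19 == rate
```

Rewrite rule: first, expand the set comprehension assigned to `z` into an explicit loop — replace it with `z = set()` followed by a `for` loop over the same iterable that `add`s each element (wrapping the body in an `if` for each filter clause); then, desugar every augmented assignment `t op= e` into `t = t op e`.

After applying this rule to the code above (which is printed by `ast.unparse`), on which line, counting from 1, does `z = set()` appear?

6

Transformed code:
rate = rate + nodes % 13
nodes = nodes + rate
for nodes in rate:
    weight = weight - rate // rate
    rate = rate * rate
z = set()
for w in nodes:
    if 32 >= nodes:
        z.add(w // nodes)
rate = rate - nodes
rate = weight % rate
nodes = 19 == rate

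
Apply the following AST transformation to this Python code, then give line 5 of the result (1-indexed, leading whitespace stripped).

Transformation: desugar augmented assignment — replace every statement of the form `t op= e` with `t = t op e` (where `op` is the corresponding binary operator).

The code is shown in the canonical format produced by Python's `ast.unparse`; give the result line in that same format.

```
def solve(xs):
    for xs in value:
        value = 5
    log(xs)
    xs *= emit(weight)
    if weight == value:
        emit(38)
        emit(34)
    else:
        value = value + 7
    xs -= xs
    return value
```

xs = xs * emit(weight)

Transformed code:
def solve(xs):
    for xs in value:
        value = 5
    log(xs)
    xs = xs * emit(weight)
    if weight == value:
        emit(38)
        emit(34)
    else:
        value = value + 7
    xs = xs - xs
    return value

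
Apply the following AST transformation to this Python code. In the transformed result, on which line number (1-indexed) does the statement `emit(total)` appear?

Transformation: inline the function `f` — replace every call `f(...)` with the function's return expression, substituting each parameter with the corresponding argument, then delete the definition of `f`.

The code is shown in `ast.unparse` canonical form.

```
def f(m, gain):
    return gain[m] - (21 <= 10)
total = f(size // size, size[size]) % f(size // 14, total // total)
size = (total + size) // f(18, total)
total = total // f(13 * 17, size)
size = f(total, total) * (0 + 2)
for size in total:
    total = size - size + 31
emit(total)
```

7

Transformed code:
total = (size[size][size // size] - (21 <= 10)) % ((total // total)[size // 14] - (21 <= 10))
size = (total + size) // (total[18] - (21 <= 10))
total = total // (size[13 * 17] - (21 <= 10))
size = (total[total] - (21 <= 10)) * (0 + 2)
for size in total:
    total = size - size + 31
emit(total)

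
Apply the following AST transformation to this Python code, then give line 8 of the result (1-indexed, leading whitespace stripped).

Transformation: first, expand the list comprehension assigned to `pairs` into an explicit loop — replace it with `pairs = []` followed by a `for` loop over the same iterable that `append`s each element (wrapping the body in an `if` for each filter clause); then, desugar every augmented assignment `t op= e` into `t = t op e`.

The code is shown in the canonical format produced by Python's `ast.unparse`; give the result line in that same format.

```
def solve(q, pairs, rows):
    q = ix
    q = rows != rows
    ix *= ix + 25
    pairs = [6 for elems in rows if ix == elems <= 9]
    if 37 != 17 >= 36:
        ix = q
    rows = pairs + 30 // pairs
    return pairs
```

Transformed code:
def solve(q, pairs, rows):
    q = ix
    q = rows != rows
    ix = ix * (ix + 25)
    pairs = []
    for elems in rows:
        if ix == elems <= 9:
            pairs.append(6)
    if 37 != 17 >= 36:
        ix = q
    rows = pairs + 30 // pairs
    return pairs

pairs.append(6)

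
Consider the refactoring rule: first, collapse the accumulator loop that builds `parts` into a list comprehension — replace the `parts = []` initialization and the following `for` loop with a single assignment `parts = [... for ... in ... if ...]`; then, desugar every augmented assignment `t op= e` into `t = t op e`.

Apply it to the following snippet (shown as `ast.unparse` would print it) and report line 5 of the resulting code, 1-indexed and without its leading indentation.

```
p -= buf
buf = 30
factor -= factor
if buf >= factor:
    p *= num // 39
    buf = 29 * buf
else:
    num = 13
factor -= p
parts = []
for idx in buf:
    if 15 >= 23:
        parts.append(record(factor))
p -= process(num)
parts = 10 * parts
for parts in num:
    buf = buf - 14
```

p = p * (num // 39)

Transformed code:
p = p - buf
buf = 30
factor = factor - factor
if buf >= factor:
    p = p * (num // 39)
    buf = 29 * buf
else:
    num = 13
factor = factor - p
parts = [record(factor) for idx in buf if 15 >= 23]
p = p - process(num)
parts = 10 * parts
for parts in num:
    buf = buf - 14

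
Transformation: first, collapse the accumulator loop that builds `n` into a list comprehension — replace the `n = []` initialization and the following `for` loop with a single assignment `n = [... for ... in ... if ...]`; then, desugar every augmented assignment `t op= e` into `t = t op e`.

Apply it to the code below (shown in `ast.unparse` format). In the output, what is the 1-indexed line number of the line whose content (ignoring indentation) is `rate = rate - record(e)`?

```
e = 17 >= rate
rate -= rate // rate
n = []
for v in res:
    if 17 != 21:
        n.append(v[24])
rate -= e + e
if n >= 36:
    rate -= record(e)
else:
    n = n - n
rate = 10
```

6

Transformed code:
e = 17 >= rate
rate = rate - rate // rate
n = [v[24] for v in res if 17 != 21]
rate = rate - (e + e)
if n >= 36:
    rate = rate - record(e)
else:
    n = n - n
rate = 10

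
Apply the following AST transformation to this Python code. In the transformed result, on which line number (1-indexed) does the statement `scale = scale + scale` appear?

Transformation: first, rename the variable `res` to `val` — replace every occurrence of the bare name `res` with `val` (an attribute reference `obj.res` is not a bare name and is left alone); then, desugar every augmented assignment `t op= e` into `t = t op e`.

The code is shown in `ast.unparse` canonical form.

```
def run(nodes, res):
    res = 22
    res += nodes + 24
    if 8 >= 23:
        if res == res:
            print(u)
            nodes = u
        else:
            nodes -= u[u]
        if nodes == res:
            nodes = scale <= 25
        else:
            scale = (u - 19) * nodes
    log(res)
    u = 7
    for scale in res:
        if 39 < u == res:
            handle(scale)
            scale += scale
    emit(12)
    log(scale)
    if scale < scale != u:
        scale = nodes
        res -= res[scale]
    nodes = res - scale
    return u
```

Transformed code:
def run(nodes, val):
    val = 22
    val = val + (nodes + 24)
    if 8 >= 23:
        if val == val:
            print(u)
            nodes = u
        else:
            nodes = nodes - u[u]
        if nodes == val:
            nodes = scale <= 25
        else:
            scale = (u - 19) * nodes
    log(val)
    u = 7
    for scale in val:
        if 39 < u == val:
            handle(scale)
            scale = scale + scale
    emit(12)
    log(scale)
    if scale < scale != u:
        scale = nodes
        val = val - val[scale]
    nodes = val - scale
    return u

19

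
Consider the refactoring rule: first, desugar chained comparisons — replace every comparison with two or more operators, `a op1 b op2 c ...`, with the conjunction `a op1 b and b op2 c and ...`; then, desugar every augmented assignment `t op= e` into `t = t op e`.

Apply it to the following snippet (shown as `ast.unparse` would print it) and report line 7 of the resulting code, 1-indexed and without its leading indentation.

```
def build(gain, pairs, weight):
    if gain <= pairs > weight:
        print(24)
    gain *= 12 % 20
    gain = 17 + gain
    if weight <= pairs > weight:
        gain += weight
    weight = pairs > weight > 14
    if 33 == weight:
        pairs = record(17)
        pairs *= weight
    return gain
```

gain = gain + weight

Transformed code:
def build(gain, pairs, weight):
    if gain <= pairs and pairs > weight:
        print(24)
    gain = gain * (12 % 20)
    gain = 17 + gain
    if weight <= pairs and pairs > weight:
        gain = gain + weight
    weight = pairs > weight and weight > 14
    if 33 == weight:
        pairs = record(17)
        pairs = pairs * weight
    return gain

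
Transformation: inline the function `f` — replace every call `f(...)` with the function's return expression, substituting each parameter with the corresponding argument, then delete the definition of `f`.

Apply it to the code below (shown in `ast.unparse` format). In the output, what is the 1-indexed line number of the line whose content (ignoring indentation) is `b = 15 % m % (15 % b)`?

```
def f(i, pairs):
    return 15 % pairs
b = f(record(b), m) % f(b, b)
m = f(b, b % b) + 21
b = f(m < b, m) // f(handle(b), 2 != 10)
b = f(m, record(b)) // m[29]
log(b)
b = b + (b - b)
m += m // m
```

1

Transformed code:
b = 15 % m % (15 % b)
m = 15 % (b % b) + 21
b = 15 % m // (15 % (2 != 10))
b = 15 % record(b) // m[29]
log(b)
b = b + (b - b)
m += m // m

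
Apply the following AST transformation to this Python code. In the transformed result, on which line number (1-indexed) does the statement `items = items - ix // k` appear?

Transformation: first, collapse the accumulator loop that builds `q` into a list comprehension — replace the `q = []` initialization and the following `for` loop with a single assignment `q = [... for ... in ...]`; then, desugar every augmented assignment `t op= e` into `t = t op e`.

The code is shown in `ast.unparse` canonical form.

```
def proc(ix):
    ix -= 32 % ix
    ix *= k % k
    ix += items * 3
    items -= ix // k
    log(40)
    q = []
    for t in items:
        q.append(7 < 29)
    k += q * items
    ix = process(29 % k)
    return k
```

Transformed code:
def proc(ix):
    ix = ix - 32 % ix
    ix = ix * (k % k)
    ix = ix + items * 3
    items = items - ix // k
    log(40)
    q = [7 < 29 for t in items]
    k = k + q * items
    ix = process(29 % k)
    return k

5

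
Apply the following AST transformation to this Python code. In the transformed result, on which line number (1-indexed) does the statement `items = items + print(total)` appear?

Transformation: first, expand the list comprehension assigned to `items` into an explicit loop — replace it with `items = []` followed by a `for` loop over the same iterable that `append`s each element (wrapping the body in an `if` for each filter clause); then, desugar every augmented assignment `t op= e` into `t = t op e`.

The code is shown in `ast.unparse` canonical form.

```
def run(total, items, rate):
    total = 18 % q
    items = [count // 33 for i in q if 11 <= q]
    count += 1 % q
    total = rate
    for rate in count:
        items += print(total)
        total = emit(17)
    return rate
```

10

Transformed code:
def run(total, items, rate):
    total = 18 % q
    items = []
    for i in q:
        if 11 <= q:
            items.append(count // 33)
    count = count + 1 % q
    total = rate
    for rate in count:
        items = items + print(total)
        total = emit(17)
    return rate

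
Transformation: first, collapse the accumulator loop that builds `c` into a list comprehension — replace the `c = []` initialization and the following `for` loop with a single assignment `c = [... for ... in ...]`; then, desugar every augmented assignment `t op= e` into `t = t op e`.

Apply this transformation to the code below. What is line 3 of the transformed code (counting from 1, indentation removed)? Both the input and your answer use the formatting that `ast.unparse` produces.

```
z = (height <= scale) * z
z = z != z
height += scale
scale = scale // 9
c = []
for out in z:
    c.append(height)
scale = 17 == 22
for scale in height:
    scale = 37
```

Transformed code:
z = (height <= scale) * z
z = z != z
height = height + scale
scale = scale // 9
c = [height for out in z]
scale = 17 == 22
for scale in height:
    scale = 37

height = height + scale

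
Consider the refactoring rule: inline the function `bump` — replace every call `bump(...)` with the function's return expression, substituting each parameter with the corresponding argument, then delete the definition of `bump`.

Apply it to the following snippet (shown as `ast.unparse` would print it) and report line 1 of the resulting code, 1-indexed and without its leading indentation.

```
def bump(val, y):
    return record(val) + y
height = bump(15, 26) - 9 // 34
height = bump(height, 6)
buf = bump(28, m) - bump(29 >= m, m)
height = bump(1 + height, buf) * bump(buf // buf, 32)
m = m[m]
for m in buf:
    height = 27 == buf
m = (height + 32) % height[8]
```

height = record(15) + 26 - 9 // 34

Transformed code:
height = record(15) + 26 - 9 // 34
height = record(height) + 6
buf = record(28) + m - (record(29 >= m) + m)
height = (record(1 + height) + buf) * (record(buf // buf) + 32)
m = m[m]
for m in buf:
    height = 27 == buf
m = (height + 32) % height[8]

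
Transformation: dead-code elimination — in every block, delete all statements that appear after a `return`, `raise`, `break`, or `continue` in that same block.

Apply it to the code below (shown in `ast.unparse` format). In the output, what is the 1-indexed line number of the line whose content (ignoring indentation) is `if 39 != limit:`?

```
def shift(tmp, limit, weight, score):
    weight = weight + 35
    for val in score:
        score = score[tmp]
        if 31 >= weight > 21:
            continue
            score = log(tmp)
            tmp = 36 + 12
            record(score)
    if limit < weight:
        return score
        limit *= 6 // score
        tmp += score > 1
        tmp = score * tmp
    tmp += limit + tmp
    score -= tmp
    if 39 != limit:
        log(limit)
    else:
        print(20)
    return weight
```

11

Transformed code:
def shift(tmp, limit, weight, score):
    weight = weight + 35
    for val in score:
        score = score[tmp]
        if 31 >= weight > 21:
            continue
    if limit < weight:
        return score
    tmp += limit + tmp
    score -= tmp
    if 39 != limit:
        log(limit)
    else:
        print(20)
    return weight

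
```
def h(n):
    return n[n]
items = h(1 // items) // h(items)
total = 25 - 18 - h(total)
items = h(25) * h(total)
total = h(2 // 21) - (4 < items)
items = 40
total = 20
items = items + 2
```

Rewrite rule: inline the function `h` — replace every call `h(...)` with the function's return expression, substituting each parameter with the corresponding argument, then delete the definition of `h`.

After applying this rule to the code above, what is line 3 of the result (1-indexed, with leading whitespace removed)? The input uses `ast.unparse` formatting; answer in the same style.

items = 25[25] * total[total]

Transformed code:
items = (1 // items)[1 // items] // items[items]
total = 25 - 18 - total[total]
items = 25[25] * total[total]
total = (2 // 21)[2 // 21] - (4 < items)
items = 40
total = 20
items = items + 2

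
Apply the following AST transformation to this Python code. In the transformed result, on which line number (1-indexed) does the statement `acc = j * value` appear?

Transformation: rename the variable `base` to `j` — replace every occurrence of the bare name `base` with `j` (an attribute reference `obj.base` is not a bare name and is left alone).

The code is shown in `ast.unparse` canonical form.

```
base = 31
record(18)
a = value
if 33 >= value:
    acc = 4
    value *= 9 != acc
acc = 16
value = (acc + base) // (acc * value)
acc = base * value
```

Transformed code:
j = 31
record(18)
a = value
if 33 >= value:
    acc = 4
    value *= 9 != acc
acc = 16
value = (acc + j) // (acc * value)
acc = j * value

9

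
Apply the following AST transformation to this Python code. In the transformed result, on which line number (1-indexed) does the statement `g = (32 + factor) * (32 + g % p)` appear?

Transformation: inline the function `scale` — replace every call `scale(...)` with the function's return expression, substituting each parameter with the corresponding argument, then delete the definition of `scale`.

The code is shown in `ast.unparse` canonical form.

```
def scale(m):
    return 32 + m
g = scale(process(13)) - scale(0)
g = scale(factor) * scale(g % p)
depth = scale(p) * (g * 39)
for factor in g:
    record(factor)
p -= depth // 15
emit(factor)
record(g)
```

2

Transformed code:
g = 32 + process(13) - (32 + 0)
g = (32 + factor) * (32 + g % p)
depth = (32 + p) * (g * 39)
for factor in g:
    record(factor)
p -= depth // 15
emit(factor)
record(g)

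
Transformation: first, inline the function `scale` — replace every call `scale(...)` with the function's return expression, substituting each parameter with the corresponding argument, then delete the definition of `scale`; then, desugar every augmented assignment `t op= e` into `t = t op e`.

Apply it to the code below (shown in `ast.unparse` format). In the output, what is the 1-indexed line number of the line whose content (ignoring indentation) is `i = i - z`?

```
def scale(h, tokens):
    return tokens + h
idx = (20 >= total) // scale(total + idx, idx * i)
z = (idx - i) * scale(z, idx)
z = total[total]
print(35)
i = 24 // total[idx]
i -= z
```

6

Transformed code:
idx = (20 >= total) // (idx * i + (total + idx))
z = (idx - i) * (idx + z)
z = total[total]
print(35)
i = 24 // total[idx]
i = i - z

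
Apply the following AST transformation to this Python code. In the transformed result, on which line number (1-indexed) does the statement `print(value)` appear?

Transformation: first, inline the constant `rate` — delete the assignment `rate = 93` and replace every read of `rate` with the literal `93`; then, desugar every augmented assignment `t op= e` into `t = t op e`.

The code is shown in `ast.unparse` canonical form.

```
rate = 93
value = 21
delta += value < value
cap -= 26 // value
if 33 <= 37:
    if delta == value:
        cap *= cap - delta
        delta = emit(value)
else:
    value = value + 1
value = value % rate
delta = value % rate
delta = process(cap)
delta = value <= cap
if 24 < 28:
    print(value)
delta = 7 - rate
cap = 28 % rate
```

Transformed code:
value = 21
delta = delta + (value < value)
cap = cap - 26 // value
if 33 <= 37:
    if delta == value:
        cap = cap * (cap - delta)
        delta = emit(value)
else:
    value = value + 1
value = value % 93
delta = value % 93
delta = process(cap)
delta = value <= cap
if 24 < 28:
    print(value)
delta = 7 - 93
cap = 28 % 93

15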